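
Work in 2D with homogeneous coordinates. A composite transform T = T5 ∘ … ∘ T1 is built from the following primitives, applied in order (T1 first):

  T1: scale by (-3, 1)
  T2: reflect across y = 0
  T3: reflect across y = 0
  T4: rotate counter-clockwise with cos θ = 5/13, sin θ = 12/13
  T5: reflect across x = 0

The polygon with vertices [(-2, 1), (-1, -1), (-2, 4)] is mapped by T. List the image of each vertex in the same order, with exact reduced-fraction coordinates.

T1 scale by (-3, 1): (-2, 1) → (6, 1); (-1, -1) → (3, -1); (-2, 4) → (6, 4)
T2 reflect across y = 0: (6, 1) → (6, -1); (3, -1) → (3, 1); (6, 4) → (6, -4)
T3 reflect across y = 0: (6, -1) → (6, 1); (3, 1) → (3, -1); (6, -4) → (6, 4)
T4 rotate counter-clockwise with cos θ = 5/13, sin θ = 12/13: (6, 1) → (18/13, 77/13); (3, -1) → (27/13, 31/13); (6, 4) → (-18/13, 92/13)
T5 reflect across x = 0: (18/13, 77/13) → (-18/13, 77/13); (27/13, 31/13) → (-27/13, 31/13); (-18/13, 92/13) → (18/13, 92/13)

image vertices: (-18/13, 77/13), (-27/13, 31/13), (18/13, 92/13)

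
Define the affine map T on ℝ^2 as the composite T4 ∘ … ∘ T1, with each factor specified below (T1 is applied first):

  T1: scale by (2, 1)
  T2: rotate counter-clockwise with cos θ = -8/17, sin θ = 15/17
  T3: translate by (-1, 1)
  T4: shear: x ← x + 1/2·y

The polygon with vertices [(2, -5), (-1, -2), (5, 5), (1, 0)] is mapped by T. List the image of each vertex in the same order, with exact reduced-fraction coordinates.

T1 scale by (2, 1): (2, -5) → (4, -5); (-1, -2) → (-2, -2); (5, 5) → (10, 5); (1, 0) → (2, 0)
T2 rotate counter-clockwise with cos θ = -8/17, sin θ = 15/17: (4, -5) → (43/17, 100/17); (-2, -2) → (46/17, -14/17); (10, 5) → (-155/17, 110/17); (2, 0) → (-16/17, 30/17)
T3 translate by (-1, 1): (43/17, 100/17) → (26/17, 117/17); (46/17, -14/17) → (29/17, 3/17); (-155/17, 110/17) → (-172/17, 127/17); (-16/17, 30/17) → (-33/17, 47/17)
T4 shear: x ← x + 1/2·y: (26/17, 117/17) → (169/34, 117/17); (29/17, 3/17) → (61/34, 3/17); (-172/17, 127/17) → (-217/34, 127/17); (-33/17, 47/17) → (-19/34, 47/17)

image vertices: (169/34, 117/17), (61/34, 3/17), (-217/34, 127/17), (-19/34, 47/17)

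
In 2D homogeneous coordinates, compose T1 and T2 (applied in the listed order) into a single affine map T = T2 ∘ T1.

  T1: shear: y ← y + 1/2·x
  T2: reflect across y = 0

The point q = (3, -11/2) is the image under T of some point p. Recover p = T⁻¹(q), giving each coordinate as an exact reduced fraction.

T1 = [1 0 0; 1/2 1 0; 0 0 1]
T2·T1 = [1 0 0; -1/2 -1 0; 0 0 1]
det M = -1; M⁻¹ = [1 0 0; -1/2 -1 0; 0 0 1]
M⁻¹ · (3, -11/2)ᵀ = (3, 4)ᵀ

p = (3, 4)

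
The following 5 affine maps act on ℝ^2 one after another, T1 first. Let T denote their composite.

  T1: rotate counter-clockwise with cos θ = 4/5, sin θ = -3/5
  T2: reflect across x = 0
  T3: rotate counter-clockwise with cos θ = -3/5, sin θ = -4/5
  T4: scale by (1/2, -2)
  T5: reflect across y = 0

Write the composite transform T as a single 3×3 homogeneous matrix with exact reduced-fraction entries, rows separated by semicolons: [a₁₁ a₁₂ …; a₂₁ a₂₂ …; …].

T = [0 1/2 0; 2 0 0; 0 0 1]

T1 = [4/5 3/5 0; -3/5 4/5 0; 0 0 1]
T2·T1 = [-4/5 -3/5 0; -3/5 4/5 0; 0 0 1]
T3·…·T1 = [0 1 0; 1 0 0; 0 0 1]
T4·…·T1 = [0 1/2 0; -2 0 0; 0 0 1]
T5·…·T1 = [0 1/2 0; 2 0 0; 0 0 1]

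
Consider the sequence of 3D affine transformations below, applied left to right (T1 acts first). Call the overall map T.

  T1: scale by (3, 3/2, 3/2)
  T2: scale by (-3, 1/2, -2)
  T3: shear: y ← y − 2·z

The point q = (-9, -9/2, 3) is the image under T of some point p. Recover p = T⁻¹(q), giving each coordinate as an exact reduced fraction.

p = (1, 2, -1)

T1 = [3 0 0 0; 0 3/2 0 0; 0 0 3/2 0; 0 0 0 1]
T2·T1 = [-9 0 0 0; 0 3/4 0 0; 0 0 -3 0; 0 0 0 1]
T3·…·T1 = [-9 0 0 0; 0 3/4 6 0; 0 0 -3 0; 0 0 0 1]
det M = 81/4; M⁻¹ = [-1/9 0 0 0; 0 4/3 8/3 0; 0 0 -1/3 0; 0 0 0 1]
M⁻¹ · (-9, -9/2, 3)ᵀ = (1, 2, -1)ᵀ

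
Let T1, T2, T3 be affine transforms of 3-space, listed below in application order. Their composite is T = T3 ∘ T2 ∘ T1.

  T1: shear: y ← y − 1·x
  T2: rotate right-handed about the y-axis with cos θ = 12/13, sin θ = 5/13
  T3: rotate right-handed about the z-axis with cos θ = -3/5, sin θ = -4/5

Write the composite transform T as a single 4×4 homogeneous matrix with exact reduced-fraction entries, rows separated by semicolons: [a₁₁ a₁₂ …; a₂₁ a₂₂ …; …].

T1 = [1 0 0 0; -1 1 0 0; 0 0 1 0; 0 0 0 1]
T2·T1 = [12/13 0 5/13 0; -1 1 0 0; -5/13 0 12/13 0; 0 0 0 1]
T3·…·T1 = [-88/65 4/5 -3/13 0; -9/65 -3/5 -4/13 0; -5/13 0 12/13 0; 0 0 0 1]

T = [-88/65 4/5 -3/13 0; -9/65 -3/5 -4/13 0; -5/13 0 12/13 0; 0 0 0 1]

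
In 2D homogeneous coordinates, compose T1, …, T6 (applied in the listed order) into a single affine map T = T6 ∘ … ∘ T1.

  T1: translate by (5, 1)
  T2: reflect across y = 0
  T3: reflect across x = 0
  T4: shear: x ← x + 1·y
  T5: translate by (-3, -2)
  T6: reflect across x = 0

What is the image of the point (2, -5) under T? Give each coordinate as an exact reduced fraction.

T(p) = (6, 2)

T1 translate by (5, 1): (2, -5) → (7, -4)
T2 reflect across y = 0: (7, -4) → (7, 4)
T3 reflect across x = 0: (7, 4) → (-7, 4)
T4 shear: x ← x + 1·y: (-7, 4) → (-3, 4)
T5 translate by (-3, -2): (-3, 4) → (-6, 2)
T6 reflect across x = 0: (-6, 2) → (6, 2)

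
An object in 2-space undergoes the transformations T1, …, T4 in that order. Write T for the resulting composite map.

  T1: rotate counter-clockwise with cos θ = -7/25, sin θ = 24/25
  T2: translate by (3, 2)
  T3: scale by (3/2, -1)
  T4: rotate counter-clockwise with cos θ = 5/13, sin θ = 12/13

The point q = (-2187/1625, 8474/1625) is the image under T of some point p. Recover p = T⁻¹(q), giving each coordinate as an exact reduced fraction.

T1 = [-7/25 -24/25 0; 24/25 -7/25 0; 0 0 1]
T2·T1 = [-7/25 -24/25 3; 24/25 -7/25 2; 0 0 1]
T3·…·T1 = [-21/50 -36/25 9/2; -24/25 7/25 -2; 0 0 1]
T4·…·T1 = [471/650 -264/325 93/26; -246/325 -397/325 44/13; 0 0 1]
det M = -3/2; M⁻¹ = [794/975 -176/325 -27/25; -164/325 -157/325 86/25; 0 0 1]
M⁻¹ · (-2187/1625, 8474/1625)ᵀ = (-5, 8/5)ᵀ

p = (-5, 8/5)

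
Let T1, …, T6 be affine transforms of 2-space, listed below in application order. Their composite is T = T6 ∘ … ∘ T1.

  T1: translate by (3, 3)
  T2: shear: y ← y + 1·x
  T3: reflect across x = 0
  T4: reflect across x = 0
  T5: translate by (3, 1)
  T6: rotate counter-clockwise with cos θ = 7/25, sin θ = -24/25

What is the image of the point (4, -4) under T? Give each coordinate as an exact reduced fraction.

T1 translate by (3, 3): (4, -4) → (7, -1)
T2 shear: y ← y + 1·x: (7, -1) → (7, 6)
T3 reflect across x = 0: (7, 6) → (-7, 6)
T4 reflect across x = 0: (-7, 6) → (7, 6)
T5 translate by (3, 1): (7, 6) → (10, 7)
T6 rotate counter-clockwise with cos θ = 7/25, sin θ = -24/25: (10, 7) → (238/25, -191/25)

T(p) = (238/25, -191/25)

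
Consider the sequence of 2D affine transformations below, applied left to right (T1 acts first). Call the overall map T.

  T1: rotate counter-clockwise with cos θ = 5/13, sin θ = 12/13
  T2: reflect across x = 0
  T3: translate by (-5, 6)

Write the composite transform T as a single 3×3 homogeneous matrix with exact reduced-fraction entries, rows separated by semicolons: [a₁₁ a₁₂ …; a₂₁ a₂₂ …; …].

T1 = [5/13 -12/13 0; 12/13 5/13 0; 0 0 1]
T2·T1 = [-5/13 12/13 0; 12/13 5/13 0; 0 0 1]
T3·…·T1 = [-5/13 12/13 -5; 12/13 5/13 6; 0 0 1]

T = [-5/13 12/13 -5; 12/13 5/13 6; 0 0 1]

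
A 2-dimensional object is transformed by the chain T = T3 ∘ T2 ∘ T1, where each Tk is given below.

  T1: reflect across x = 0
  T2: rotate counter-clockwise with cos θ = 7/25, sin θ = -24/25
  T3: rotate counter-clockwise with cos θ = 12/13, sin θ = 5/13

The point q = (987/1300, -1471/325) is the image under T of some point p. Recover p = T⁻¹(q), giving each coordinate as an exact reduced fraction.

T1 = [-1 0 0; 0 1 0; 0 0 1]
T2·T1 = [-7/25 24/25 0; 24/25 7/25 0; 0 0 1]
T3·…·T1 = [-204/325 253/325 0; 253/325 204/325 0; 0 0 1]
det M = -1; M⁻¹ = [-204/325 253/325 0; 253/325 204/325 0; 0 0 1]
M⁻¹ · (987/1300, -1471/325)ᵀ = (-4, -9/4)ᵀ

p = (-4, -9/4)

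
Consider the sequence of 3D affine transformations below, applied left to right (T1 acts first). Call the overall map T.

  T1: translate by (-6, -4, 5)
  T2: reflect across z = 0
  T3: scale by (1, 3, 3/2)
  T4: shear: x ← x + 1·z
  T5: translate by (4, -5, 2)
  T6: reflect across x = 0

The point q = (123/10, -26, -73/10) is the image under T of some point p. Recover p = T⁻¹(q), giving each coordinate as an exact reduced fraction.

T1 = [1 0 0 -6; 0 1 0 -4; 0 0 1 5; 0 0 0 1]
T2·T1 = [1 0 0 -6; 0 1 0 -4; 0 0 -1 -5; 0 0 0 1]
T3·…·T1 = [1 0 0 -6; 0 3 0 -12; 0 0 -3/2 -15/2; 0 0 0 1]
T4·…·T1 = [1 0 -3/2 -27/2; 0 3 0 -12; 0 0 -3/2 -15/2; 0 0 0 1]
T5·…·T1 = [1 0 -3/2 -19/2; 0 3 0 -17; 0 0 -3/2 -11/2; 0 0 0 1]
T6·…·T1 = [-1 0 3/2 19/2; 0 3 0 -17; 0 0 -3/2 -11/2; 0 0 0 1]
det M = 9/2; M⁻¹ = [-1 0 -1 4; 0 1/3 0 17/3; 0 0 -2/3 -11/3; 0 0 0 1]
M⁻¹ · (123/10, -26, -73/10)ᵀ = (-1, -3, 6/5)ᵀ

p = (-1, -3, 6/5)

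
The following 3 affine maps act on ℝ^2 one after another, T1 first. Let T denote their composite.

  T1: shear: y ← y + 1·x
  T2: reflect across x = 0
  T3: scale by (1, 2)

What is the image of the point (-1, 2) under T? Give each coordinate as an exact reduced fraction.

T1 shear: y ← y + 1·x: (-1, 2) → (-1, 1)
T2 reflect across x = 0: (-1, 1) → (1, 1)
T3 scale by (1, 2): (1, 1) → (1, 2)

T(p) = (1, 2)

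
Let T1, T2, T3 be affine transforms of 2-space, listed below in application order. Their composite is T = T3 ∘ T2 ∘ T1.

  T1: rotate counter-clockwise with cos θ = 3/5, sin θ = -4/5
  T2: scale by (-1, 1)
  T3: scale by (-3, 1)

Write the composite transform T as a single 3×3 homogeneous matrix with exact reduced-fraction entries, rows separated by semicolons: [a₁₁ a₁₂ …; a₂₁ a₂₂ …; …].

T1 = [3/5 4/5 0; -4/5 3/5 0; 0 0 1]
T2·T1 = [-3/5 -4/5 0; -4/5 3/5 0; 0 0 1]
T3·…·T1 = [9/5 12/5 0; -4/5 3/5 0; 0 0 1]

T = [9/5 12/5 0; -4/5 3/5 0; 0 0 1]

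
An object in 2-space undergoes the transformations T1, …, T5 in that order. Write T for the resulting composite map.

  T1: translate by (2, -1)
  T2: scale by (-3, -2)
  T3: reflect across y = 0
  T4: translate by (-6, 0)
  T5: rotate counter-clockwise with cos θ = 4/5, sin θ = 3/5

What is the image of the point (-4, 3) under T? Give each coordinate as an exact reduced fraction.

T(p) = (-12/5, 16/5)

T1 translate by (2, -1): (-4, 3) → (-2, 2)
T2 scale by (-3, -2): (-2, 2) → (6, -4)
T3 reflect across y = 0: (6, -4) → (6, 4)
T4 translate by (-6, 0): (6, 4) → (0, 4)
T5 rotate counter-clockwise with cos θ = 4/5, sin θ = 3/5: (0, 4) → (-12/5, 16/5)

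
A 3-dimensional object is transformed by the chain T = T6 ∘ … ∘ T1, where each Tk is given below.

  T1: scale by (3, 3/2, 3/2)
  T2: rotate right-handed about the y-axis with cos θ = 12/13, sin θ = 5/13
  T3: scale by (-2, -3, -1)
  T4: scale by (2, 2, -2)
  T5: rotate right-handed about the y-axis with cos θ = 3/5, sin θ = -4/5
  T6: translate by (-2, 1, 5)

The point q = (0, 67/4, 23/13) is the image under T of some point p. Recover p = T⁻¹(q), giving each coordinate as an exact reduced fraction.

p = (1/3, -7/4, -1)

T1 = [3 0 0 0; 0 3/2 0 0; 0 0 3/2 0; 0 0 0 1]
T2·T1 = [36/13 0 15/26 0; 0 3/2 0 0; -15/13 0 18/13 0; 0 0 0 1]
T3·…·T1 = [-72/13 0 -15/13 0; 0 -9/2 0 0; 15/13 0 -18/13 0; 0 0 0 1]
T4·…·T1 = [-144/13 0 -30/13 0; 0 -9 0 0; -30/13 0 36/13 0; 0 0 0 1]
T5·…·T1 = [-24/5 0 -18/5 0; 0 -9 0 0; -666/65 0 -12/65 0; 0 0 0 1]
T6·…·T1 = [-24/5 0 -18/5 -2; 0 -9 0 1; -666/65 0 -12/65 5; 0 0 0 1]
det M = 324; M⁻¹ = [1/195 0 -1/10 199/390; 0 -1/9 0 1/9; -37/130 0 2/15 -241/195; 0 0 0 1]
M⁻¹ · (0, 67/4, 23/13)ᵀ = (1/3, -7/4, -1)ᵀ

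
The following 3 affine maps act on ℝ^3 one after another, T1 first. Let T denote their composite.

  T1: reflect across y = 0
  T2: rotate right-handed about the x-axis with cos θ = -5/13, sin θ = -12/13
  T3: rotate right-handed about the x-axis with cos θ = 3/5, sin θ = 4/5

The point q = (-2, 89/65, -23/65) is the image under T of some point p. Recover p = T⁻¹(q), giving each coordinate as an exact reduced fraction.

p = (-2, -1, 1)

T1 = [1 0 0 0; 0 -1 0 0; 0 0 1 0; 0 0 0 1]
T2·T1 = [1 0 0 0; 0 5/13 12/13 0; 0 12/13 -5/13 0; 0 0 0 1]
T3·…·T1 = [1 0 0 0; 0 -33/65 56/65 0; 0 56/65 33/65 0; 0 0 0 1]
det M = -1; M⁻¹ = [1 0 0 0; 0 -33/65 56/65 0; 0 56/65 33/65 0; 0 0 0 1]
M⁻¹ · (-2, 89/65, -23/65)ᵀ = (-2, -1, 1)ᵀ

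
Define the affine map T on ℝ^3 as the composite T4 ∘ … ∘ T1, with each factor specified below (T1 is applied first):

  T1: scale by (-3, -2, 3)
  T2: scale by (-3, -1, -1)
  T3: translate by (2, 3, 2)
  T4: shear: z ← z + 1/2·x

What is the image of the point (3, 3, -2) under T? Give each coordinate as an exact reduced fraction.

T1 scale by (-3, -2, 3): (3, 3, -2) → (-9, -6, -6)
T2 scale by (-3, -1, -1): (-9, -6, -6) → (27, 6, 6)
T3 translate by (2, 3, 2): (27, 6, 6) → (29, 9, 8)
T4 shear: z ← z + 1/2·x: (29, 9, 8) → (29, 9, 45/2)

T(p) = (29, 9, 45/2)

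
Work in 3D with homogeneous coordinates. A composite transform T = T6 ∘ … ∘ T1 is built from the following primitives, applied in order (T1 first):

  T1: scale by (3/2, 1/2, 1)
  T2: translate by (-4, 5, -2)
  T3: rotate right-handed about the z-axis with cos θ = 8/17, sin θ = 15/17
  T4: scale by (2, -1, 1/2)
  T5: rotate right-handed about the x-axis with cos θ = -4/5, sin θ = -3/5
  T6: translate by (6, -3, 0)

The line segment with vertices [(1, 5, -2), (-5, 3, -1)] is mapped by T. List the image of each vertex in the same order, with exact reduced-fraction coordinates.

T1 scale by (3/2, 1/2, 1): (1, 5, -2) → (3/2, 5/2, -2); (-5, 3, -1) → (-15/2, 3/2, -1)
T2 translate by (-4, 5, -2): (3/2, 5/2, -2) → (-5/2, 15/2, -4); (-15/2, 3/2, -1) → (-23/2, 13/2, -3)
T3 rotate right-handed about the z-axis with cos θ = 8/17, sin θ = 15/17: (-5/2, 15/2, -4) → (-265/34, 45/34, -4); (-23/2, 13/2, -3) → (-379/34, -241/34, -3)
T4 scale by (2, -1, 1/2): (-265/34, 45/34, -4) → (-265/17, -45/34, -2); (-379/34, -241/34, -3) → (-379/17, 241/34, -3/2)
T5 rotate right-handed about the x-axis with cos θ = -4/5, sin θ = -3/5: (-265/17, -45/34, -2) → (-265/17, -12/85, 407/170); (-379/17, 241/34, -3/2) → (-379/17, -1117/170, -519/170)
T6 translate by (6, -3, 0): (-265/17, -12/85, 407/170) → (-163/17, -267/85, 407/170); (-379/17, -1117/170, -519/170) → (-277/17, -1627/170, -519/170)

image vertices: (-163/17, -267/85, 407/170), (-277/17, -1627/170, -519/170)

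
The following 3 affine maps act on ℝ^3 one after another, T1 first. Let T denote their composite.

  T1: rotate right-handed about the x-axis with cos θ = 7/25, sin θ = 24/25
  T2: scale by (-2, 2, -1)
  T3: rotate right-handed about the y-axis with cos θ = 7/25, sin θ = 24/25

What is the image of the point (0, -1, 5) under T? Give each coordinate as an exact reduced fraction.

T1 rotate right-handed about the x-axis with cos θ = 7/25, sin θ = 24/25: (0, -1, 5) → (0, -127/25, 11/25)
T2 scale by (-2, 2, -1): (0, -127/25, 11/25) → (0, -254/25, -11/25)
T3 rotate right-handed about the y-axis with cos θ = 7/25, sin θ = 24/25: (0, -254/25, -11/25) → (-264/625, -254/25, -77/625)

T(p) = (-264/625, -254/25, -77/625)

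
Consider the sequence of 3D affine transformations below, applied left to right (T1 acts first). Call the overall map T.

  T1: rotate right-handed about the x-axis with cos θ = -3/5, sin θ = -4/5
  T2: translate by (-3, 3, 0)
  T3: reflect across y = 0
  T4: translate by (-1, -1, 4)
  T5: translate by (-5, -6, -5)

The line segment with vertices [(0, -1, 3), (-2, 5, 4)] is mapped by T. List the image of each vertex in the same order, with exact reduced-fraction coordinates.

image vertices: (-9, -13, -2), (-11, -51/5, -37/5)

T1 rotate right-handed about the x-axis with cos θ = -3/5, sin θ = -4/5: (0, -1, 3) → (0, 3, -1); (-2, 5, 4) → (-2, 1/5, -32/5)
T2 translate by (-3, 3, 0): (0, 3, -1) → (-3, 6, -1); (-2, 1/5, -32/5) → (-5, 16/5, -32/5)
T3 reflect across y = 0: (-3, 6, -1) → (-3, -6, -1); (-5, 16/5, -32/5) → (-5, -16/5, -32/5)
T4 translate by (-1, -1, 4): (-3, -6, -1) → (-4, -7, 3); (-5, -16/5, -32/5) → (-6, -21/5, -12/5)
T5 translate by (-5, -6, -5): (-4, -7, 3) → (-9, -13, -2); (-6, -21/5, -12/5) → (-11, -51/5, -37/5)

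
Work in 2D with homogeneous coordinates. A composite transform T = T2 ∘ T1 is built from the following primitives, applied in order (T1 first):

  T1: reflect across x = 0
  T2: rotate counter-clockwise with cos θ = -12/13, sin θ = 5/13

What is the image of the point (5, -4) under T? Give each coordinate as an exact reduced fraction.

T(p) = (80/13, 23/13)

T1 reflect across x = 0: (5, -4) → (-5, -4)
T2 rotate counter-clockwise with cos θ = -12/13, sin θ = 5/13: (-5, -4) → (80/13, 23/13)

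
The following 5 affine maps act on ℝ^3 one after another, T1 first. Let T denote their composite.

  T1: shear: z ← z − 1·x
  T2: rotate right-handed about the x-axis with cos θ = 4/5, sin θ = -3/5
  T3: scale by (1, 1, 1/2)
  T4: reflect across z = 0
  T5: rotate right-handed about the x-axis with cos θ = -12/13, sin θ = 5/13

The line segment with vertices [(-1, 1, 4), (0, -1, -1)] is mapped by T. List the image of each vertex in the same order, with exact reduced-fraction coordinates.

image vertices: (-1, -371/130, 197/65), (0, 163/130, -41/65)

T1 shear: z ← z − 1·x: (-1, 1, 4) → (-1, 1, 5); (0, -1, -1) → (0, -1, -1)
T2 rotate right-handed about the x-axis with cos θ = 4/5, sin θ = -3/5: (-1, 1, 5) → (-1, 19/5, 17/5); (0, -1, -1) → (0, -7/5, -1/5)
T3 scale by (1, 1, 1/2): (-1, 19/5, 17/5) → (-1, 19/5, 17/10); (0, -7/5, -1/5) → (0, -7/5, -1/10)
T4 reflect across z = 0: (-1, 19/5, 17/10) → (-1, 19/5, -17/10); (0, -7/5, -1/10) → (0, -7/5, 1/10)
T5 rotate right-handed about the x-axis with cos θ = -12/13, sin θ = 5/13: (-1, 19/5, -17/10) → (-1, -371/130, 197/65); (0, -7/5, 1/10) → (0, 163/130, -41/65)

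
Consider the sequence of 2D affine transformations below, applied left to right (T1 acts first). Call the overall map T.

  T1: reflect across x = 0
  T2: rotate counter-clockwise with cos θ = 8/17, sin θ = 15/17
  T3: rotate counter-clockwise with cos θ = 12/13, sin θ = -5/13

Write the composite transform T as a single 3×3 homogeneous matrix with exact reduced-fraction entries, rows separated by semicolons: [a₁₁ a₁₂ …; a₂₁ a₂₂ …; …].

T1 = [-1 0 0; 0 1 0; 0 0 1]
T2·T1 = [-8/17 -15/17 0; -15/17 8/17 0; 0 0 1]
T3·…·T1 = [-171/221 -140/221 0; -140/221 171/221 0; 0 0 1]

T = [-171/221 -140/221 0; -140/221 171/221 0; 0 0 1]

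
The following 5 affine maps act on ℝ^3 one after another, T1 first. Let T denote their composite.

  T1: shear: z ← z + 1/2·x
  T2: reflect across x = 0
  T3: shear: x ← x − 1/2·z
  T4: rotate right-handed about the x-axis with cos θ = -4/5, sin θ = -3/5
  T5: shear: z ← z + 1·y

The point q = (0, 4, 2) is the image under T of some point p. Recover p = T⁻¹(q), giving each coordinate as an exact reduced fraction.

T1 = [1 0 0 0; 0 1 0 0; 1/2 0 1 0; 0 0 0 1]
T2·T1 = [-1 0 0 0; 0 1 0 0; 1/2 0 1 0; 0 0 0 1]
T3·…·T1 = [-5/4 0 -1/2 0; 0 1 0 0; 1/2 0 1 0; 0 0 0 1]
T4·…·T1 = [-5/4 0 -1/2 0; 3/10 -4/5 3/5 0; -2/5 -3/5 -4/5 0; 0 0 0 1]
T5·…·T1 = [-5/4 0 -1/2 0; 3/10 -4/5 3/5 0; -1/10 -7/5 -1/5 0; 0 0 0 1]
det M = -1; M⁻¹ = [-1 -7/10 2/5 0; 0 -1/5 -3/5 0; 1/2 7/4 -1 0; 0 0 0 1]
M⁻¹ · (0, 4, 2)ᵀ = (-2, -2, 5)ᵀ

p = (-2, -2, 5)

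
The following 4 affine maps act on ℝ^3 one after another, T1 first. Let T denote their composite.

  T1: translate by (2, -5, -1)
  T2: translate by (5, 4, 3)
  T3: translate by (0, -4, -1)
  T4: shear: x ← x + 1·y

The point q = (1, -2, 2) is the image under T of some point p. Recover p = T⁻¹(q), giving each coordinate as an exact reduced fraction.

T1 = [1 0 0 2; 0 1 0 -5; 0 0 1 -1; 0 0 0 1]
T2·T1 = [1 0 0 7; 0 1 0 -1; 0 0 1 2; 0 0 0 1]
T3·…·T1 = [1 0 0 7; 0 1 0 -5; 0 0 1 1; 0 0 0 1]
T4·…·T1 = [1 1 0 2; 0 1 0 -5; 0 0 1 1; 0 0 0 1]
det M = 1; M⁻¹ = [1 -1 0 -7; 0 1 0 5; 0 0 1 -1; 0 0 0 1]
M⁻¹ · (1, -2, 2)ᵀ = (-4, 3, 1)ᵀ

p = (-4, 3, 1)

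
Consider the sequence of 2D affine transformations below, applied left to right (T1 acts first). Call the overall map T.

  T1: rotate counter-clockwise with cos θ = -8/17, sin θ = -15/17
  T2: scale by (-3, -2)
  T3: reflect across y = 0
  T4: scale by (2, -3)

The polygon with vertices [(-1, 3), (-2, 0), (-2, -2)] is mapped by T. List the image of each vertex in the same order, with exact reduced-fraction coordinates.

T1 rotate counter-clockwise with cos θ = -8/17, sin θ = -15/17: (-1, 3) → (53/17, -9/17); (-2, 0) → (16/17, 30/17); (-2, -2) → (-14/17, 46/17)
T2 scale by (-3, -2): (53/17, -9/17) → (-159/17, 18/17); (16/17, 30/17) → (-48/17, -60/17); (-14/17, 46/17) → (42/17, -92/17)
T3 reflect across y = 0: (-159/17, 18/17) → (-159/17, -18/17); (-48/17, -60/17) → (-48/17, 60/17); (42/17, -92/17) → (42/17, 92/17)
T4 scale by (2, -3): (-159/17, -18/17) → (-318/17, 54/17); (-48/17, 60/17) → (-96/17, -180/17); (42/17, 92/17) → (84/17, -276/17)

image vertices: (-318/17, 54/17), (-96/17, -180/17), (84/17, -276/17)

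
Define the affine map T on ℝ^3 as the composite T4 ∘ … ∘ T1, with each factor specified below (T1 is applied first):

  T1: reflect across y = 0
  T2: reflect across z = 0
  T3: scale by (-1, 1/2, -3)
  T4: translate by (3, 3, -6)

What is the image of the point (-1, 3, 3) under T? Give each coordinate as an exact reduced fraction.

T(p) = (4, 3/2, 3)

T1 reflect across y = 0: (-1, 3, 3) → (-1, -3, 3)
T2 reflect across z = 0: (-1, -3, 3) → (-1, -3, -3)
T3 scale by (-1, 1/2, -3): (-1, -3, -3) → (1, -3/2, 9)
T4 translate by (3, 3, -6): (1, -3/2, 9) → (4, 3/2, 3)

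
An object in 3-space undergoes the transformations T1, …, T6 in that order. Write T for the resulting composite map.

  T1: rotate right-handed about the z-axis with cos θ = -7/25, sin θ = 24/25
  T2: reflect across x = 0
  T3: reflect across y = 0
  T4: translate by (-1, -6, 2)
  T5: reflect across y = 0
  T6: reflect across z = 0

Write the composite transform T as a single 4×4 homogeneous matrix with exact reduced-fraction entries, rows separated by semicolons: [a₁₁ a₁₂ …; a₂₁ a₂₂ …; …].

T = [7/25 24/25 0 -1; 24/25 -7/25 0 6; 0 0 -1 -2; 0 0 0 1]

T1 = [-7/25 -24/25 0 0; 24/25 -7/25 0 0; 0 0 1 0; 0 0 0 1]
T2·T1 = [7/25 24/25 0 0; 24/25 -7/25 0 0; 0 0 1 0; 0 0 0 1]
T3·…·T1 = [7/25 24/25 0 0; -24/25 7/25 0 0; 0 0 1 0; 0 0 0 1]
T4·…·T1 = [7/25 24/25 0 -1; -24/25 7/25 0 -6; 0 0 1 2; 0 0 0 1]
T5·…·T1 = [7/25 24/25 0 -1; 24/25 -7/25 0 6; 0 0 1 2; 0 0 0 1]
T6·…·T1 = [7/25 24/25 0 -1; 24/25 -7/25 0 6; 0 0 -1 -2; 0 0 0 1]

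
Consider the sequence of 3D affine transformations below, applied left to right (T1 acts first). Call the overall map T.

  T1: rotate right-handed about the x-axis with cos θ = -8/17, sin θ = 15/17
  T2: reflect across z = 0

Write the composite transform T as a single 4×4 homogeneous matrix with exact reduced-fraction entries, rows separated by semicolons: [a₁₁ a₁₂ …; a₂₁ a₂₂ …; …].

T = [1 0 0 0; 0 -8/17 -15/17 0; 0 -15/17 8/17 0; 0 0 0 1]

T1 = [1 0 0 0; 0 -8/17 -15/17 0; 0 15/17 -8/17 0; 0 0 0 1]
T2·T1 = [1 0 0 0; 0 -8/17 -15/17 0; 0 -15/17 8/17 0; 0 0 0 1]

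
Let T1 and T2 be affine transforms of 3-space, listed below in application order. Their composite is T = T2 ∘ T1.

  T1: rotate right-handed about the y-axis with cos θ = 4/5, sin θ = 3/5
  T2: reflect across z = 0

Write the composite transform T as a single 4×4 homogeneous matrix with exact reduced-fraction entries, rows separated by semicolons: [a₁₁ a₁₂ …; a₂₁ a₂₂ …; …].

T1 = [4/5 0 3/5 0; 0 1 0 0; -3/5 0 4/5 0; 0 0 0 1]
T2·T1 = [4/5 0 3/5 0; 0 1 0 0; 3/5 0 -4/5 0; 0 0 0 1]

T = [4/5 0 3/5 0; 0 1 0 0; 3/5 0 -4/5 0; 0 0 0 1]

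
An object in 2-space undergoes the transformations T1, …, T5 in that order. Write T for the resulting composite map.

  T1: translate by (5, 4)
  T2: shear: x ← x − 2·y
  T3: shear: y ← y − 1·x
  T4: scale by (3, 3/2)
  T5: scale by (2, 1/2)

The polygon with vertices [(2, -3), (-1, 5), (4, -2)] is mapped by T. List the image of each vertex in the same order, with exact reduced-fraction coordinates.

image vertices: (30, -3), (-84, 69/4), (30, -9/4)

T1 translate by (5, 4): (2, -3) → (7, 1); (-1, 5) → (4, 9); (4, -2) → (9, 2)
T2 shear: x ← x − 2·y: (7, 1) → (5, 1); (4, 9) → (-14, 9); (9, 2) → (5, 2)
T3 shear: y ← y − 1·x: (5, 1) → (5, -4); (-14, 9) → (-14, 23); (5, 2) → (5, -3)
T4 scale by (3, 3/2): (5, -4) → (15, -6); (-14, 23) → (-42, 69/2); (5, -3) → (15, -9/2)
T5 scale by (2, 1/2): (15, -6) → (30, -3); (-42, 69/2) → (-84, 69/4); (15, -9/2) → (30, -9/4)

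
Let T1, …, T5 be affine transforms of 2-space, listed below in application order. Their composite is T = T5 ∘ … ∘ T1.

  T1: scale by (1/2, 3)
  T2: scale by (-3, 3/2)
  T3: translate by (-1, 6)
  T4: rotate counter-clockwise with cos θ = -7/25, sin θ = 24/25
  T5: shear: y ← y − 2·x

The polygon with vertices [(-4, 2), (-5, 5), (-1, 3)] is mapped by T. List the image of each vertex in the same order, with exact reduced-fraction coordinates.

image vertices: (-79/5, 161/5), (-1459/50, 2831/50), (-943/50, 1637/50)

T1 scale by (1/2, 3): (-4, 2) → (-2, 6); (-5, 5) → (-5/2, 15); (-1, 3) → (-1/2, 9)
T2 scale by (-3, 3/2): (-2, 6) → (6, 9); (-5/2, 15) → (15/2, 45/2); (-1/2, 9) → (3/2, 27/2)
T3 translate by (-1, 6): (6, 9) → (5, 15); (15/2, 45/2) → (13/2, 57/2); (3/2, 27/2) → (1/2, 39/2)
T4 rotate counter-clockwise with cos θ = -7/25, sin θ = 24/25: (5, 15) → (-79/5, 3/5); (13/2, 57/2) → (-1459/50, -87/50); (1/2, 39/2) → (-943/50, -249/50)
T5 shear: y ← y − 2·x: (-79/5, 3/5) → (-79/5, 161/5); (-1459/50, -87/50) → (-1459/50, 2831/50); (-943/50, -249/50) → (-943/50, 1637/50)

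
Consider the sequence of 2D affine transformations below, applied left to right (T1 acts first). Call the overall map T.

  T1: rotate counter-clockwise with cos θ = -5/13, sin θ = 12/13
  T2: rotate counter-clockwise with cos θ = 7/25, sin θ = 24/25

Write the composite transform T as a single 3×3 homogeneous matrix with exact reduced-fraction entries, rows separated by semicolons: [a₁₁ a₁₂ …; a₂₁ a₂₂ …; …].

T = [-323/325 36/325 0; -36/325 -323/325 0; 0 0 1]

T1 = [-5/13 -12/13 0; 12/13 -5/13 0; 0 0 1]
T2·T1 = [-323/325 36/325 0; -36/325 -323/325 0; 0 0 1]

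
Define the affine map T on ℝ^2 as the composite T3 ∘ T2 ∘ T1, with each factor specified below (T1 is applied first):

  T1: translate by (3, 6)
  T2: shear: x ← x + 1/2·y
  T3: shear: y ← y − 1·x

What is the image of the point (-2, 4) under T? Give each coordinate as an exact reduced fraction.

T1 translate by (3, 6): (-2, 4) → (1, 10)
T2 shear: x ← x + 1/2·y: (1, 10) → (6, 10)
T3 shear: y ← y − 1·x: (6, 10) → (6, 4)

T(p) = (6, 4)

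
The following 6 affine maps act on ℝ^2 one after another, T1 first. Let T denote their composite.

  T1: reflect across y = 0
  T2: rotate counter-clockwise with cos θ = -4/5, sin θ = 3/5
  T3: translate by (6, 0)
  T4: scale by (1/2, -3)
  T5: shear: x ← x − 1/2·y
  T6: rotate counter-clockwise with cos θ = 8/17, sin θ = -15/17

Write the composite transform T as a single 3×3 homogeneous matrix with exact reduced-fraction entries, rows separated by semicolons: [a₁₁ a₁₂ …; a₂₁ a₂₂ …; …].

T = [-23/17 -24/17 24/17; -219/170 -417/170 -45/17; 0 0 1]

T1 = [1 0 0; 0 -1 0; 0 0 1]
T2·T1 = [-4/5 3/5 0; 3/5 4/5 0; 0 0 1]
T3·…·T1 = [-4/5 3/5 6; 3/5 4/5 0; 0 0 1]
T4·…·T1 = [-2/5 3/10 3; -9/5 -12/5 0; 0 0 1]
T5·…·T1 = [1/2 3/2 3; -9/5 -12/5 0; 0 0 1]
T6·…·T1 = [-23/17 -24/17 24/17; -219/170 -417/170 -45/17; 0 0 1]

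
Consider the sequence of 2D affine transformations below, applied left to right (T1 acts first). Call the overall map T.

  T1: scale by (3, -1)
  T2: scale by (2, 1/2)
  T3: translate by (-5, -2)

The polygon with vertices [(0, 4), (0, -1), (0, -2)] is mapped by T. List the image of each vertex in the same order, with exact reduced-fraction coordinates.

image vertices: (-5, -4), (-5, -3/2), (-5, -1)

T1 scale by (3, -1): (0, 4) → (0, -4); (0, -1) → (0, 1); (0, -2) → (0, 2)
T2 scale by (2, 1/2): (0, -4) → (0, -2); (0, 1) → (0, 1/2); (0, 2) → (0, 1)
T3 translate by (-5, -2): (0, -2) → (-5, -4); (0, 1/2) → (-5, -3/2); (0, 1) → (-5, -1)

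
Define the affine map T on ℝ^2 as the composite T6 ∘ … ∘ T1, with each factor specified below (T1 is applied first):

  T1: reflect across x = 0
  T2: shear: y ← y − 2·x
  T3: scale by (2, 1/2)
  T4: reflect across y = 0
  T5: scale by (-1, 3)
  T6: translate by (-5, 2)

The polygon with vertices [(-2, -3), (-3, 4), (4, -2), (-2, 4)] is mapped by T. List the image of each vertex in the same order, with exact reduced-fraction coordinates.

image vertices: (-9, 25/2), (-11, 5), (3, -7), (-9, 2)

T1 reflect across x = 0: (-2, -3) → (2, -3); (-3, 4) → (3, 4); (4, -2) → (-4, -2); (-2, 4) → (2, 4)
T2 shear: y ← y − 2·x: (2, -3) → (2, -7); (3, 4) → (3, -2); (-4, -2) → (-4, 6); (2, 4) → (2, 0)
T3 scale by (2, 1/2): (2, -7) → (4, -7/2); (3, -2) → (6, -1); (-4, 6) → (-8, 3); (2, 0) → (4, 0)
T4 reflect across y = 0: (4, -7/2) → (4, 7/2); (6, -1) → (6, 1); (-8, 3) → (-8, -3); (4, 0) → (4, 0)
T5 scale by (-1, 3): (4, 7/2) → (-4, 21/2); (6, 1) → (-6, 3); (-8, -3) → (8, -9); (4, 0) → (-4, 0)
T6 translate by (-5, 2): (-4, 21/2) → (-9, 25/2); (-6, 3) → (-11, 5); (8, -9) → (3, -7); (-4, 0) → (-9, 2)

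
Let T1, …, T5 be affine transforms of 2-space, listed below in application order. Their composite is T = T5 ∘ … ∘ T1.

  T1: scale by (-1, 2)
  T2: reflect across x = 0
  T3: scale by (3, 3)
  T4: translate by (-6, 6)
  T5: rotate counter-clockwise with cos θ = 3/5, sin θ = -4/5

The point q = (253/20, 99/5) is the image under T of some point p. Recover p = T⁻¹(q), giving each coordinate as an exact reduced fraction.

p = (-3/4, 8/3)

T1 = [-1 0 0; 0 2 0; 0 0 1]
T2·T1 = [1 0 0; 0 2 0; 0 0 1]
T3·…·T1 = [3 0 0; 0 6 0; 0 0 1]
T4·…·T1 = [3 0 -6; 0 6 6; 0 0 1]
T5·…·T1 = [9/5 24/5 6/5; -12/5 18/5 42/5; 0 0 1]
det M = 18; M⁻¹ = [1/5 -4/15 2; 2/15 1/10 -1; 0 0 1]
M⁻¹ · (253/20, 99/5)ᵀ = (-3/4, 8/3)ᵀ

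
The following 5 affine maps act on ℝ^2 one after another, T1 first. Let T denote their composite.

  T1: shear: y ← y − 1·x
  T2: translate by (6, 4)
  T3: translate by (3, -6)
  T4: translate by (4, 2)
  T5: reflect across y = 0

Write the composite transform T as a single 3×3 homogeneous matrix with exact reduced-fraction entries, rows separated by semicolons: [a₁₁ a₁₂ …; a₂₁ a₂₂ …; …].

T1 = [1 0 0; -1 1 0; 0 0 1]
T2·T1 = [1 0 6; -1 1 4; 0 0 1]
T3·…·T1 = [1 0 9; -1 1 -2; 0 0 1]
T4·…·T1 = [1 0 13; -1 1 0; 0 0 1]
T5·…·T1 = [1 0 13; 1 -1 0; 0 0 1]

T = [1 0 13; 1 -1 0; 0 0 1]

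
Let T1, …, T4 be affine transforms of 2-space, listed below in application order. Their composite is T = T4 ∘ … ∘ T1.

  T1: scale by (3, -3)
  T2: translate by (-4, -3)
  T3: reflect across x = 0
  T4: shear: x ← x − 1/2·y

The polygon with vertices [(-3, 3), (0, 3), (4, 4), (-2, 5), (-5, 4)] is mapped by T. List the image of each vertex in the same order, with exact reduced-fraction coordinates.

T1 scale by (3, -3): (-3, 3) → (-9, -9); (0, 3) → (0, -9); (4, 4) → (12, -12); (-2, 5) → (-6, -15); (-5, 4) → (-15, -12)
T2 translate by (-4, -3): (-9, -9) → (-13, -12); (0, -9) → (-4, -12); (12, -12) → (8, -15); (-6, -15) → (-10, -18); (-15, -12) → (-19, -15)
T3 reflect across x = 0: (-13, -12) → (13, -12); (-4, -12) → (4, -12); (8, -15) → (-8, -15); (-10, -18) → (10, -18); (-19, -15) → (19, -15)
T4 shear: x ← x − 1/2·y: (13, -12) → (19, -12); (4, -12) → (10, -12); (-8, -15) → (-1/2, -15); (10, -18) → (19, -18); (19, -15) → (53/2, -15)

image vertices: (19, -12), (10, -12), (-1/2, -15), (19, -18), (53/2, -15)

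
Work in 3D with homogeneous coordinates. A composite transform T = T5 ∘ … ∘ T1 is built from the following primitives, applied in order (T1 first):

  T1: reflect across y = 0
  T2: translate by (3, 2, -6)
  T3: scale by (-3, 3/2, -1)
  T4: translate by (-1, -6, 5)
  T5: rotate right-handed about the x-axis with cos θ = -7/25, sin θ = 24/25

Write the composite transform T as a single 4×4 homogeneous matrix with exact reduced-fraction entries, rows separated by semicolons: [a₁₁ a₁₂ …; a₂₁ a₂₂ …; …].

T = [-3 0 0 -10; 0 21/50 24/25 -243/25; 0 -36/25 7/25 -149/25; 0 0 0 1]

T1 = [1 0 0 0; 0 -1 0 0; 0 0 1 0; 0 0 0 1]
T2·T1 = [1 0 0 3; 0 -1 0 2; 0 0 1 -6; 0 0 0 1]
T3·…·T1 = [-3 0 0 -9; 0 -3/2 0 3; 0 0 -1 6; 0 0 0 1]
T4·…·T1 = [-3 0 0 -10; 0 -3/2 0 -3; 0 0 -1 11; 0 0 0 1]
T5·…·T1 = [-3 0 0 -10; 0 21/50 24/25 -243/25; 0 -36/25 7/25 -149/25; 0 0 0 1]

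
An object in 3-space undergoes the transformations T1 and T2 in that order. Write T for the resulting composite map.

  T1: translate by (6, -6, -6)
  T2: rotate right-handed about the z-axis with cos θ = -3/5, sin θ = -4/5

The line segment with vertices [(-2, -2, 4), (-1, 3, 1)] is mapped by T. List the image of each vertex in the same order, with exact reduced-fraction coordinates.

image vertices: (-44/5, 8/5, -2), (-27/5, -11/5, -5)

T1 translate by (6, -6, -6): (-2, -2, 4) → (4, -8, -2); (-1, 3, 1) → (5, -3, -5)
T2 rotate right-handed about the z-axis with cos θ = -3/5, sin θ = -4/5: (4, -8, -2) → (-44/5, 8/5, -2); (5, -3, -5) → (-27/5, -11/5, -5)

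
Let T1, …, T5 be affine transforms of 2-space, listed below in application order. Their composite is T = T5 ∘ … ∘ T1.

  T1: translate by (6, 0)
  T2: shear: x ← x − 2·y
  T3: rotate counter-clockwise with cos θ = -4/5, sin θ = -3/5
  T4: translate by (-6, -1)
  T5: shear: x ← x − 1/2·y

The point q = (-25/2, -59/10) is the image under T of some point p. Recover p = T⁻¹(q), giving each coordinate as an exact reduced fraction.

p = (1, -7/4)

T1 = [1 0 6; 0 1 0; 0 0 1]
T2·T1 = [1 -2 6; 0 1 0; 0 0 1]
T3·…·T1 = [-4/5 11/5 -24/5; -3/5 2/5 -18/5; 0 0 1]
T4·…·T1 = [-4/5 11/5 -54/5; -3/5 2/5 -23/5; 0 0 1]
T5·…·T1 = [-1/2 2 -17/2; -3/5 2/5 -23/5; 0 0 1]
det M = 1; M⁻¹ = [2/5 -2 -29/5; 3/5 -1/2 14/5; 0 0 1]
M⁻¹ · (-25/2, -59/10)ᵀ = (1, -7/4)ᵀ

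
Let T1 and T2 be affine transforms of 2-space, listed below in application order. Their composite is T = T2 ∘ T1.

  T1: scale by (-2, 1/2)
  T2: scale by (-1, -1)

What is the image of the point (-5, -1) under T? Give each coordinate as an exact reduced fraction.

T(p) = (-10, 1/2)

T1 scale by (-2, 1/2): (-5, -1) → (10, -1/2)
T2 scale by (-1, -1): (10, -1/2) → (-10, 1/2)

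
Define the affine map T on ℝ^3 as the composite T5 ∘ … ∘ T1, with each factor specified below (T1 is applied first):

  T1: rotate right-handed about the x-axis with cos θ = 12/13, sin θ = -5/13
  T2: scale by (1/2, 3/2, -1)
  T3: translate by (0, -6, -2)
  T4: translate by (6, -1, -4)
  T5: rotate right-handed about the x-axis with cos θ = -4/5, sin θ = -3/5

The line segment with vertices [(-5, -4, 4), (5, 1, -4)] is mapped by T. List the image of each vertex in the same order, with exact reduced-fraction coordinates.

image vertices: (7/2, 94/65, 983/65), (17/2, 337/65, 409/65)

T1 rotate right-handed about the x-axis with cos θ = 12/13, sin θ = -5/13: (-5, -4, 4) → (-5, -28/13, 68/13); (5, 1, -4) → (5, -8/13, -53/13)
T2 scale by (1/2, 3/2, -1): (-5, -28/13, 68/13) → (-5/2, -42/13, -68/13); (5, -8/13, -53/13) → (5/2, -12/13, 53/13)
T3 translate by (0, -6, -2): (-5/2, -42/13, -68/13) → (-5/2, -120/13, -94/13); (5/2, -12/13, 53/13) → (5/2, -90/13, 27/13)
T4 translate by (6, -1, -4): (-5/2, -120/13, -94/13) → (7/2, -133/13, -146/13); (5/2, -90/13, 27/13) → (17/2, -103/13, -25/13)
T5 rotate right-handed about the x-axis with cos θ = -4/5, sin θ = -3/5: (7/2, -133/13, -146/13) → (7/2, 94/65, 983/65); (17/2, -103/13, -25/13) → (17/2, 337/65, 409/65)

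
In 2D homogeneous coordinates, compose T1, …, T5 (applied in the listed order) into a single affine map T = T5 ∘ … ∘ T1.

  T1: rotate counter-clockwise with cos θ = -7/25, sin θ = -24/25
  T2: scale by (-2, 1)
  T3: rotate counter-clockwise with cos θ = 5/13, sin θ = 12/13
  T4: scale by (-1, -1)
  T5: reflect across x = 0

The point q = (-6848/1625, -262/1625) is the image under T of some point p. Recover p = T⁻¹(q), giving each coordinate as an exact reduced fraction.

T1 = [-7/25 24/25 0; -24/25 -7/25 0; 0 0 1]
T2·T1 = [14/25 -48/25 0; -24/25 -7/25 0; 0 0 1]
T3·…·T1 = [358/325 -12/25 0; 48/325 -47/25 0; 0 0 1]
T4·…·T1 = [-358/325 12/25 0; -48/325 47/25 0; 0 0 1]
T5·…·T1 = [358/325 -12/25 0; -48/325 47/25 0; 0 0 1]
det M = 2; M⁻¹ = [47/50 6/25 0; 24/325 179/325 0; 0 0 1]
M⁻¹ · (-6848/1625, -262/1625)ᵀ = (-4, -2/5)ᵀ

p = (-4, -2/5)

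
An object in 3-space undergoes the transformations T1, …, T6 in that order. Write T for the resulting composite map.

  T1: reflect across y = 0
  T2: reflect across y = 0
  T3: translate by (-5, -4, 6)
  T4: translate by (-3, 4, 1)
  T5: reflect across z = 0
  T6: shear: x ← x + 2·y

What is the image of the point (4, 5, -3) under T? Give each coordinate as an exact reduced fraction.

T1 reflect across y = 0: (4, 5, -3) → (4, -5, -3)
T2 reflect across y = 0: (4, -5, -3) → (4, 5, -3)
T3 translate by (-5, -4, 6): (4, 5, -3) → (-1, 1, 3)
T4 translate by (-3, 4, 1): (-1, 1, 3) → (-4, 5, 4)
T5 reflect across z = 0: (-4, 5, 4) → (-4, 5, -4)
T6 shear: x ← x + 2·y: (-4, 5, -4) → (6, 5, -4)

T(p) = (6, 5, -4)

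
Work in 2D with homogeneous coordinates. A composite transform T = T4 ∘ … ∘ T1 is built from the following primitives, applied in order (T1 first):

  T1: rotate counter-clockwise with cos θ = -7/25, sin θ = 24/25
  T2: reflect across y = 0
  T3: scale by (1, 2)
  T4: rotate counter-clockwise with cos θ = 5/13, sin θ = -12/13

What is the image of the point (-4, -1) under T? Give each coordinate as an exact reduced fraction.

T(p) = (2396/325, 266/325)

T1 rotate counter-clockwise with cos θ = -7/25, sin θ = 24/25: (-4, -1) → (52/25, -89/25)
T2 reflect across y = 0: (52/25, -89/25) → (52/25, 89/25)
T3 scale by (1, 2): (52/25, 89/25) → (52/25, 178/25)
T4 rotate counter-clockwise with cos θ = 5/13, sin θ = -12/13: (52/25, 178/25) → (2396/325, 266/325)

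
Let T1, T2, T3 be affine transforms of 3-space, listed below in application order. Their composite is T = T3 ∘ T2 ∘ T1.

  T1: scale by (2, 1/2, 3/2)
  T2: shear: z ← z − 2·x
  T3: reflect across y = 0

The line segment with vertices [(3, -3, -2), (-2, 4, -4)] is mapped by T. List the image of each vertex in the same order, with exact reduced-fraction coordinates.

T1 scale by (2, 1/2, 3/2): (3, -3, -2) → (6, -3/2, -3); (-2, 4, -4) → (-4, 2, -6)
T2 shear: z ← z − 2·x: (6, -3/2, -3) → (6, -3/2, -15); (-4, 2, -6) → (-4, 2, 2)
T3 reflect across y = 0: (6, -3/2, -15) → (6, 3/2, -15); (-4, 2, 2) → (-4, -2, 2)

image vertices: (6, 3/2, -15), (-4, -2, 2)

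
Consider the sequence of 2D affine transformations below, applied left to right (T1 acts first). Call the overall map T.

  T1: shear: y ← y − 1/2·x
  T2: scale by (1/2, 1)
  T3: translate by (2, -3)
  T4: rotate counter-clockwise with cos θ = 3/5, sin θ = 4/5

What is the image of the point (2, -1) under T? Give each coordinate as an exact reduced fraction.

T1 shear: y ← y − 1/2·x: (2, -1) → (2, -2)
T2 scale by (1/2, 1): (2, -2) → (1, -2)
T3 translate by (2, -3): (1, -2) → (3, -5)
T4 rotate counter-clockwise with cos θ = 3/5, sin θ = 4/5: (3, -5) → (29/5, -3/5)

T(p) = (29/5, -3/5)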